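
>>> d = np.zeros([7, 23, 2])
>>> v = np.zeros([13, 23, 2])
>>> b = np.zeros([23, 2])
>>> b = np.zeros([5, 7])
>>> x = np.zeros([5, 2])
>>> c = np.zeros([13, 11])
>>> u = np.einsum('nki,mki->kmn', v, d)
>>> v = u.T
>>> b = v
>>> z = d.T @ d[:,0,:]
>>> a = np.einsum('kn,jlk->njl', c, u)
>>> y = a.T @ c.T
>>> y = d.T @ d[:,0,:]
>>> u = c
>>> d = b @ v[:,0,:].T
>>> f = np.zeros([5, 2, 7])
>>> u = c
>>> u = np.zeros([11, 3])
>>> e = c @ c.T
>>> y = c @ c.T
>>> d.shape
(13, 7, 13)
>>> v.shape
(13, 7, 23)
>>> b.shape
(13, 7, 23)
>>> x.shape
(5, 2)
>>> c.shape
(13, 11)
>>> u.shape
(11, 3)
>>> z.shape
(2, 23, 2)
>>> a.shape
(11, 23, 7)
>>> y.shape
(13, 13)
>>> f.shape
(5, 2, 7)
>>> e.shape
(13, 13)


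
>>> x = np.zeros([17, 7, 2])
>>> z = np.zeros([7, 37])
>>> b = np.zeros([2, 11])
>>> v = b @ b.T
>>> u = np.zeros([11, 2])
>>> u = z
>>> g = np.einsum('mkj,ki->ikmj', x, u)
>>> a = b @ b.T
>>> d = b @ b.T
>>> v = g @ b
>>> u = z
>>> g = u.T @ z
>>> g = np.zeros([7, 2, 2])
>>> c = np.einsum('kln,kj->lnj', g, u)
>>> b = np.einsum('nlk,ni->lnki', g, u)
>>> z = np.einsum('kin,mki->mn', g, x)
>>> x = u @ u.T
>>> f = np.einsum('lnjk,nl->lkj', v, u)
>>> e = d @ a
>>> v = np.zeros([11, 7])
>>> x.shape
(7, 7)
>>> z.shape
(17, 2)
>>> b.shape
(2, 7, 2, 37)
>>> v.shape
(11, 7)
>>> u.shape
(7, 37)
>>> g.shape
(7, 2, 2)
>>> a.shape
(2, 2)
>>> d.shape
(2, 2)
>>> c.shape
(2, 2, 37)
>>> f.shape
(37, 11, 17)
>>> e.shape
(2, 2)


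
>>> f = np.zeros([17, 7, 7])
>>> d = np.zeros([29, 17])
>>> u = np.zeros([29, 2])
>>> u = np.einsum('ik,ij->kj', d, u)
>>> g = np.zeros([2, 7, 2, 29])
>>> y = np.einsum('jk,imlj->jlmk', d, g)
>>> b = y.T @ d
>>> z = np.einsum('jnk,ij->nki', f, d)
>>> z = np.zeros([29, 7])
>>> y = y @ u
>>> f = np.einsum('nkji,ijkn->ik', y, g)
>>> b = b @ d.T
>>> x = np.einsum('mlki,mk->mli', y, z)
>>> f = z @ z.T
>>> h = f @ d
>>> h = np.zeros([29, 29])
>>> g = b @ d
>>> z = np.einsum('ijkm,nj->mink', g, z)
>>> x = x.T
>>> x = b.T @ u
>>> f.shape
(29, 29)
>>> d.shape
(29, 17)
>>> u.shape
(17, 2)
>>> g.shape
(17, 7, 2, 17)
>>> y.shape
(29, 2, 7, 2)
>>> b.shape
(17, 7, 2, 29)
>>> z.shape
(17, 17, 29, 2)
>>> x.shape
(29, 2, 7, 2)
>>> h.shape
(29, 29)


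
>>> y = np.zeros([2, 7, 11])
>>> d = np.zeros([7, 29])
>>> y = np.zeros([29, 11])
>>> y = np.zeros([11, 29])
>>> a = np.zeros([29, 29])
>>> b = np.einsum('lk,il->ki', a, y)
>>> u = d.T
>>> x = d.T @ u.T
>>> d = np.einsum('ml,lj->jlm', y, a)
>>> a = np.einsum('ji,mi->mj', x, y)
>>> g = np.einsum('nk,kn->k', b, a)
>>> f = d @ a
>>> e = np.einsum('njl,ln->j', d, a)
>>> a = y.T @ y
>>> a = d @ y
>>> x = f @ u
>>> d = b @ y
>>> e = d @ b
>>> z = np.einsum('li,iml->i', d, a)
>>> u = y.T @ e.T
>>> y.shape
(11, 29)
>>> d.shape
(29, 29)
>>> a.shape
(29, 29, 29)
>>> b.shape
(29, 11)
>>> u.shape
(29, 29)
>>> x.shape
(29, 29, 7)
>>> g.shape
(11,)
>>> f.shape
(29, 29, 29)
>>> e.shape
(29, 11)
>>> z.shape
(29,)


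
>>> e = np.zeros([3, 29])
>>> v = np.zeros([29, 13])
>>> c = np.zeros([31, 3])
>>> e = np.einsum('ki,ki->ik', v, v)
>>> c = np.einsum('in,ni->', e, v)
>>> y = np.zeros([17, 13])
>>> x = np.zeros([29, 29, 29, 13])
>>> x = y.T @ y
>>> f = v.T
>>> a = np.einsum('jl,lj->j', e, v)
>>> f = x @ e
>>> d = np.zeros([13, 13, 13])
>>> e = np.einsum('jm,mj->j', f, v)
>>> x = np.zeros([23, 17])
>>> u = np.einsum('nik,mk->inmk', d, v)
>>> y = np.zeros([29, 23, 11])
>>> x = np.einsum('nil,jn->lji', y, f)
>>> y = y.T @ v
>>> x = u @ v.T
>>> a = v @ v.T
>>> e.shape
(13,)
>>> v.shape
(29, 13)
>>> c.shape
()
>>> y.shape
(11, 23, 13)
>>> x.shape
(13, 13, 29, 29)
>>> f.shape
(13, 29)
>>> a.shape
(29, 29)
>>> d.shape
(13, 13, 13)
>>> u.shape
(13, 13, 29, 13)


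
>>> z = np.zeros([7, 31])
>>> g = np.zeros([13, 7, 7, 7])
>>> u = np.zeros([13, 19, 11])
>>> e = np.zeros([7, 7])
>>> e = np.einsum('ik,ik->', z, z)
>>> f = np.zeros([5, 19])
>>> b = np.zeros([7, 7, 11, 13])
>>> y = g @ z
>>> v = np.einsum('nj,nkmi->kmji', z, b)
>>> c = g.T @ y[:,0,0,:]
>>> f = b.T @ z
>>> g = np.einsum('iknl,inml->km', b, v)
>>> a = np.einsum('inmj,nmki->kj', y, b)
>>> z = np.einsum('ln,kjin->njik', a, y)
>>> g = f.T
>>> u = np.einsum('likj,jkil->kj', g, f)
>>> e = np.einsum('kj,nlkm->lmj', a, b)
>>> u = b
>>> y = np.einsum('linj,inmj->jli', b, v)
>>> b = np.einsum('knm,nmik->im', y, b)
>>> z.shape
(31, 7, 7, 13)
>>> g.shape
(31, 7, 11, 13)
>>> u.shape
(7, 7, 11, 13)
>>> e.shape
(7, 13, 31)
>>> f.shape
(13, 11, 7, 31)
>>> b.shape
(11, 7)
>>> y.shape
(13, 7, 7)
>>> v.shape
(7, 11, 31, 13)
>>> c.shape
(7, 7, 7, 31)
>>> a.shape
(11, 31)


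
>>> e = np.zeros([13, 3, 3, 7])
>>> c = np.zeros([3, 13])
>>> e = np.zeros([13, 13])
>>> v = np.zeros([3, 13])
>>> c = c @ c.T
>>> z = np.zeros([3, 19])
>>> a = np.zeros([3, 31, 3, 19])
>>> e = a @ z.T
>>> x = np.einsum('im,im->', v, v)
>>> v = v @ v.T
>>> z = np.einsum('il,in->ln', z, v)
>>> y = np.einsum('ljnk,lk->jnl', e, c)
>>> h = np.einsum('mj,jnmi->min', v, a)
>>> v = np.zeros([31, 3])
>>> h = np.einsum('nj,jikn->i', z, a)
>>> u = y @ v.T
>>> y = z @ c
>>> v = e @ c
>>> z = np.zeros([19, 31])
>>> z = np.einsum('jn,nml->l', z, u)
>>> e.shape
(3, 31, 3, 3)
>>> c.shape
(3, 3)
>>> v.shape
(3, 31, 3, 3)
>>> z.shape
(31,)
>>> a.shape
(3, 31, 3, 19)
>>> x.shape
()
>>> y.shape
(19, 3)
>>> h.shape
(31,)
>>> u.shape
(31, 3, 31)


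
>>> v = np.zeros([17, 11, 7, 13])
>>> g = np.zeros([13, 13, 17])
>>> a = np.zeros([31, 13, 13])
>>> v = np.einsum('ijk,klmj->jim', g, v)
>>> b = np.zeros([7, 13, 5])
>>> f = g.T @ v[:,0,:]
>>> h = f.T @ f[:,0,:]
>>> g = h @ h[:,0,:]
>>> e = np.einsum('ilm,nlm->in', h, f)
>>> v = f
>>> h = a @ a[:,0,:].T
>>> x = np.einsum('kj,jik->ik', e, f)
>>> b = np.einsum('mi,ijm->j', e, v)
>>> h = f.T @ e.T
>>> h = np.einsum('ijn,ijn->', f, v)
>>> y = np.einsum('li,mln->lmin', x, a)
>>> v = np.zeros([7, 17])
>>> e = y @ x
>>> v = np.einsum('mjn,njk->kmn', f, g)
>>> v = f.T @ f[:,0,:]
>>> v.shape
(7, 13, 7)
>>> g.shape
(7, 13, 7)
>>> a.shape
(31, 13, 13)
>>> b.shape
(13,)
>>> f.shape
(17, 13, 7)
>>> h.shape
()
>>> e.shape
(13, 31, 7, 7)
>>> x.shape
(13, 7)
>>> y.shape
(13, 31, 7, 13)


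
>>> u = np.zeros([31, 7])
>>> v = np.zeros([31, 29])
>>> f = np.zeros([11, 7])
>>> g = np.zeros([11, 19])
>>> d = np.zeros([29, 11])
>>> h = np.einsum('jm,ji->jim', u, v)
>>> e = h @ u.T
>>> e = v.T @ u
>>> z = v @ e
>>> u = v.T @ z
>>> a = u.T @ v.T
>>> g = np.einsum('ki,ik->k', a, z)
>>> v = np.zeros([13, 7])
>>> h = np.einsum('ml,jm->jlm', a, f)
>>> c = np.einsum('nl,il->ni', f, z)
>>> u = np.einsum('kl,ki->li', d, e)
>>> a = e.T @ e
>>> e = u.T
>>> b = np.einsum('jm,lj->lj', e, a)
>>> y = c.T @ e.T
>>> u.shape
(11, 7)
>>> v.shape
(13, 7)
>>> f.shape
(11, 7)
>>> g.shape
(7,)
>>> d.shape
(29, 11)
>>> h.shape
(11, 31, 7)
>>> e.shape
(7, 11)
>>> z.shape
(31, 7)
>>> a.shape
(7, 7)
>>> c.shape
(11, 31)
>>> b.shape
(7, 7)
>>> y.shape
(31, 7)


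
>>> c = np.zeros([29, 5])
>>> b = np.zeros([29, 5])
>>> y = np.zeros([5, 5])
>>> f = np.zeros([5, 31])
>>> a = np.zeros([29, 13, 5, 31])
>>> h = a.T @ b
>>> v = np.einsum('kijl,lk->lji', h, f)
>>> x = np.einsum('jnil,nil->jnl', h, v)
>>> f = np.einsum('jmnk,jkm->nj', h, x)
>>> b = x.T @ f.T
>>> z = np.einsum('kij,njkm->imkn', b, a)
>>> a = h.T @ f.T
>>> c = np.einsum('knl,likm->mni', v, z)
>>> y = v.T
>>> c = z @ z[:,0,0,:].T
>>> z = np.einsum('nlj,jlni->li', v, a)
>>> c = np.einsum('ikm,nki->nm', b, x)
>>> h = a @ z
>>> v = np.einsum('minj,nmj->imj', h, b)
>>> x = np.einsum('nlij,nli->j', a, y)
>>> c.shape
(31, 13)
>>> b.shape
(5, 5, 13)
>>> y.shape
(5, 13, 5)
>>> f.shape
(13, 31)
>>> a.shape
(5, 13, 5, 13)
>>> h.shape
(5, 13, 5, 13)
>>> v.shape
(13, 5, 13)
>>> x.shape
(13,)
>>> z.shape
(13, 13)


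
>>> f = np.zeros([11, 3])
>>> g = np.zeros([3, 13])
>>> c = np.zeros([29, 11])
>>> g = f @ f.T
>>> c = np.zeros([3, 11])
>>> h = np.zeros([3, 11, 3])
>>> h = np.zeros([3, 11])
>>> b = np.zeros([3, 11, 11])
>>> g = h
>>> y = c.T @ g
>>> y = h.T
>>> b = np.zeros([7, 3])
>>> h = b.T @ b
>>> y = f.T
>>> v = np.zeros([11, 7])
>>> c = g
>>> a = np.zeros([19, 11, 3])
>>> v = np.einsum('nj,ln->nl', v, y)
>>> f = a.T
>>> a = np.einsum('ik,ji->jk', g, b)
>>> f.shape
(3, 11, 19)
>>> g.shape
(3, 11)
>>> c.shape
(3, 11)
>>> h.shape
(3, 3)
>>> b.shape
(7, 3)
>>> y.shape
(3, 11)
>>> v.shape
(11, 3)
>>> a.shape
(7, 11)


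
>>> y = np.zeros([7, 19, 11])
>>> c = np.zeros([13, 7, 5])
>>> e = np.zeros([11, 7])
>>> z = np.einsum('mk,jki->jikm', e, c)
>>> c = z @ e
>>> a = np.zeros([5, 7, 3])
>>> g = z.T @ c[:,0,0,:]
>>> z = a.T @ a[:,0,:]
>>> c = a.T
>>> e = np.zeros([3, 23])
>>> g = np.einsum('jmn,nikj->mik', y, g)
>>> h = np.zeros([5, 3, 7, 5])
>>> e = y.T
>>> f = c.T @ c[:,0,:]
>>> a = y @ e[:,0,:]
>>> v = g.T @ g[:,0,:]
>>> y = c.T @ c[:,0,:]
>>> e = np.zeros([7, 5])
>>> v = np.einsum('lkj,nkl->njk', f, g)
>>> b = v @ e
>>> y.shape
(5, 7, 5)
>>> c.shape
(3, 7, 5)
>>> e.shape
(7, 5)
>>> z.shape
(3, 7, 3)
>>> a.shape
(7, 19, 7)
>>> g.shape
(19, 7, 5)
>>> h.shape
(5, 3, 7, 5)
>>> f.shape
(5, 7, 5)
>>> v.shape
(19, 5, 7)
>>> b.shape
(19, 5, 5)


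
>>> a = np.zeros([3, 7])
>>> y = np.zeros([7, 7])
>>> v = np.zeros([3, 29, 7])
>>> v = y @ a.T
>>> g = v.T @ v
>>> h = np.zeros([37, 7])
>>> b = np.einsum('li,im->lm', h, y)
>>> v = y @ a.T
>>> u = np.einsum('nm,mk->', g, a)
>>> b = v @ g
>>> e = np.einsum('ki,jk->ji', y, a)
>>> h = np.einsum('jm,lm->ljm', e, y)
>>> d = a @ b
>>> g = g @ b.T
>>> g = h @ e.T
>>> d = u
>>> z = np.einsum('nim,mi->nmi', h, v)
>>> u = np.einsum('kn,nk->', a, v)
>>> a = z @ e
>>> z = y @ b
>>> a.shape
(7, 7, 7)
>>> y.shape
(7, 7)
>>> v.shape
(7, 3)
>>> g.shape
(7, 3, 3)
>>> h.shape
(7, 3, 7)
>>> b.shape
(7, 3)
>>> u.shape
()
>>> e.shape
(3, 7)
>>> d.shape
()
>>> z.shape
(7, 3)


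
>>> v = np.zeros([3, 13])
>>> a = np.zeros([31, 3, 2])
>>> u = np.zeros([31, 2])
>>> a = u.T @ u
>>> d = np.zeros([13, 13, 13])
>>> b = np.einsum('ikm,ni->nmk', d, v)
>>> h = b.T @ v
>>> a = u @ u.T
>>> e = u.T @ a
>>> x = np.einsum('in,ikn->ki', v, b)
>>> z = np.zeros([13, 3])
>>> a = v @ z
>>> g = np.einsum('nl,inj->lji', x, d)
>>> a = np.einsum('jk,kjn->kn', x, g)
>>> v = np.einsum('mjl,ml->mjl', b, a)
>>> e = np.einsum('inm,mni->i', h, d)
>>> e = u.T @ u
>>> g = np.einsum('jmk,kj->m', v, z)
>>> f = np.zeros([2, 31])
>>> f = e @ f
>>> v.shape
(3, 13, 13)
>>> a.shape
(3, 13)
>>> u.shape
(31, 2)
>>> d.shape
(13, 13, 13)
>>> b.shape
(3, 13, 13)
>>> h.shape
(13, 13, 13)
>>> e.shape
(2, 2)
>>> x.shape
(13, 3)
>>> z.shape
(13, 3)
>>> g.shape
(13,)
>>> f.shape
(2, 31)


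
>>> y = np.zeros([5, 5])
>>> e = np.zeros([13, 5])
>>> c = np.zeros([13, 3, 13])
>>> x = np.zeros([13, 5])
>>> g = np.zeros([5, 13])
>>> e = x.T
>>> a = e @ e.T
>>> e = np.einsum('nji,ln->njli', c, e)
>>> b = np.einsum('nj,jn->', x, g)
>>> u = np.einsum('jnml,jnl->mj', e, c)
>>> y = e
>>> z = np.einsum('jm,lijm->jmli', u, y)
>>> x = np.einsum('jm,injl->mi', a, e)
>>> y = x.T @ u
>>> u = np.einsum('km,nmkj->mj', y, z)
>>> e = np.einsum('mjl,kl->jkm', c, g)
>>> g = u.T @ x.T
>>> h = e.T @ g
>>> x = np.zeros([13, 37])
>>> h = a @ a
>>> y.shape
(13, 13)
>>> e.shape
(3, 5, 13)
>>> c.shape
(13, 3, 13)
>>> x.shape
(13, 37)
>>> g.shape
(3, 5)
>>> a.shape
(5, 5)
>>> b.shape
()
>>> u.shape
(13, 3)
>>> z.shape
(5, 13, 13, 3)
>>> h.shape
(5, 5)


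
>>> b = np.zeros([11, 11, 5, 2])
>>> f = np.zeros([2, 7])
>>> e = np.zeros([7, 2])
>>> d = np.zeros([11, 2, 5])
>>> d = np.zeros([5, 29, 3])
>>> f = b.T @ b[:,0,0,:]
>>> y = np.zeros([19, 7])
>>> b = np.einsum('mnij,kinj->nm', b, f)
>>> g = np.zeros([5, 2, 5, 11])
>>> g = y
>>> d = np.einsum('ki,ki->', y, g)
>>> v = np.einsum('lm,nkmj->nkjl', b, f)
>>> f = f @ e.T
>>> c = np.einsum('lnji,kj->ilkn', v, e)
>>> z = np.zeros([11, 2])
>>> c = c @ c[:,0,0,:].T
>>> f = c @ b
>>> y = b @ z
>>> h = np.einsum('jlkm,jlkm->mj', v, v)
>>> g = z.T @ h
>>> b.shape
(11, 11)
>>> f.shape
(11, 2, 7, 11)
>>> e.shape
(7, 2)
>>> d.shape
()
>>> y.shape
(11, 2)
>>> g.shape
(2, 2)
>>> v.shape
(2, 5, 2, 11)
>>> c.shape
(11, 2, 7, 11)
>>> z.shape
(11, 2)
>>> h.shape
(11, 2)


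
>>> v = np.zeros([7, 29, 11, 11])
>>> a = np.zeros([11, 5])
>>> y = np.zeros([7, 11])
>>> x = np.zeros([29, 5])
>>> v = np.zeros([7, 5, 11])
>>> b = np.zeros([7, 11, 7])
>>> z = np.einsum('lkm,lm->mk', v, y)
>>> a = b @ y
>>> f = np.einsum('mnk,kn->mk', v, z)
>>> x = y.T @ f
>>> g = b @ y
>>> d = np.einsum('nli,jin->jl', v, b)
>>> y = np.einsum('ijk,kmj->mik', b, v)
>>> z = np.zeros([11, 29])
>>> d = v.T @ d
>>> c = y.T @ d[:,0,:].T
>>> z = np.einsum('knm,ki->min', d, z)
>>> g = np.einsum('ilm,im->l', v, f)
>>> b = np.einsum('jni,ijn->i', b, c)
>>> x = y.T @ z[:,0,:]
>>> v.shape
(7, 5, 11)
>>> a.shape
(7, 11, 11)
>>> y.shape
(5, 7, 7)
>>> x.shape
(7, 7, 5)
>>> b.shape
(7,)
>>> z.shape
(5, 29, 5)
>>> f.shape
(7, 11)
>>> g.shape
(5,)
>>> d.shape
(11, 5, 5)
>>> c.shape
(7, 7, 11)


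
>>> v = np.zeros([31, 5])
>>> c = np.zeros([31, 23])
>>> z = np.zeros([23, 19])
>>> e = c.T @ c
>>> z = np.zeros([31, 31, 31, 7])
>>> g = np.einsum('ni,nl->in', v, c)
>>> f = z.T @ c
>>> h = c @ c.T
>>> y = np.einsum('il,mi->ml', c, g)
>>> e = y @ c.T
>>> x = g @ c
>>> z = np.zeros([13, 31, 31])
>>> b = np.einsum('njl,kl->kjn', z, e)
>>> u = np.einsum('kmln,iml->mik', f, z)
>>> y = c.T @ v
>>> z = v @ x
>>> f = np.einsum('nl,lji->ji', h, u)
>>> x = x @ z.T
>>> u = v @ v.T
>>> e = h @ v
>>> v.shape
(31, 5)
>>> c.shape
(31, 23)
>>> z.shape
(31, 23)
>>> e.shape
(31, 5)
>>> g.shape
(5, 31)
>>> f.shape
(13, 7)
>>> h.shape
(31, 31)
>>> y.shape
(23, 5)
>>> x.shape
(5, 31)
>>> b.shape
(5, 31, 13)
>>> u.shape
(31, 31)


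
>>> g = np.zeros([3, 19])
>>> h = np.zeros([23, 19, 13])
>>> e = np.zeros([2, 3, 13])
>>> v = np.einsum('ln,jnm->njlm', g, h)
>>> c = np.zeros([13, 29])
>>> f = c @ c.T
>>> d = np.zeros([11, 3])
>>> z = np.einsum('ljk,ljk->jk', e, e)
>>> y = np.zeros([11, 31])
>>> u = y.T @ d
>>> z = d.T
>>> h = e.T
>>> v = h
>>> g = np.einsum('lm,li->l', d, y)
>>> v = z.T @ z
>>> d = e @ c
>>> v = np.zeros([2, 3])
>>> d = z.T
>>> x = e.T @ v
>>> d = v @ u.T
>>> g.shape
(11,)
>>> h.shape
(13, 3, 2)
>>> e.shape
(2, 3, 13)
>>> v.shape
(2, 3)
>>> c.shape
(13, 29)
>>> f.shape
(13, 13)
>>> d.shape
(2, 31)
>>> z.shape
(3, 11)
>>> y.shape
(11, 31)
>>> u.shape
(31, 3)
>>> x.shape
(13, 3, 3)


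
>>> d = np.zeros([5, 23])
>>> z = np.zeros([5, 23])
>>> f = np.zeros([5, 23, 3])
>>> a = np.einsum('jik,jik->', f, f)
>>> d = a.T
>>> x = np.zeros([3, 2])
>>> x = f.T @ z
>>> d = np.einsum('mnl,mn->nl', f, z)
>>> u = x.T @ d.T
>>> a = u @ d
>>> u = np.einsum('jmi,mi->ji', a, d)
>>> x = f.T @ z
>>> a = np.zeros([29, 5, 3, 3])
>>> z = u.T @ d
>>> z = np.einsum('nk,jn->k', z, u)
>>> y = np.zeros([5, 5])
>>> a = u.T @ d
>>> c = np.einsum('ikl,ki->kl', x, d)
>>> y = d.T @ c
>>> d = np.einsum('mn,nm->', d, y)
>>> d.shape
()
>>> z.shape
(3,)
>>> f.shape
(5, 23, 3)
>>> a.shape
(3, 3)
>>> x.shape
(3, 23, 23)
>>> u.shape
(23, 3)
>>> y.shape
(3, 23)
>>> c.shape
(23, 23)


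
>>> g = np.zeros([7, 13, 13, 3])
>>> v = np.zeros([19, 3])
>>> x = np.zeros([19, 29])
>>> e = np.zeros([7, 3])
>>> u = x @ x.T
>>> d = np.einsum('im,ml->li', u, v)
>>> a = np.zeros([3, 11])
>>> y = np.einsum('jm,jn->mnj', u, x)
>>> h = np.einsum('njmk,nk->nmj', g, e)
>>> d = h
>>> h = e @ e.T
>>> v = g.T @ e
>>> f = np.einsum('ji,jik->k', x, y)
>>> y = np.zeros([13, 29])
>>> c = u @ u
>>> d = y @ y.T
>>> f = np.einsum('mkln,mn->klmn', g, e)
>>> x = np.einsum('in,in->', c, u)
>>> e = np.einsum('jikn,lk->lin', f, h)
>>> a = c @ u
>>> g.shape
(7, 13, 13, 3)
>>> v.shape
(3, 13, 13, 3)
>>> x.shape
()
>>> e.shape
(7, 13, 3)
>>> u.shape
(19, 19)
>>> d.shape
(13, 13)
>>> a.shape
(19, 19)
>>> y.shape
(13, 29)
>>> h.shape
(7, 7)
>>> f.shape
(13, 13, 7, 3)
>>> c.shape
(19, 19)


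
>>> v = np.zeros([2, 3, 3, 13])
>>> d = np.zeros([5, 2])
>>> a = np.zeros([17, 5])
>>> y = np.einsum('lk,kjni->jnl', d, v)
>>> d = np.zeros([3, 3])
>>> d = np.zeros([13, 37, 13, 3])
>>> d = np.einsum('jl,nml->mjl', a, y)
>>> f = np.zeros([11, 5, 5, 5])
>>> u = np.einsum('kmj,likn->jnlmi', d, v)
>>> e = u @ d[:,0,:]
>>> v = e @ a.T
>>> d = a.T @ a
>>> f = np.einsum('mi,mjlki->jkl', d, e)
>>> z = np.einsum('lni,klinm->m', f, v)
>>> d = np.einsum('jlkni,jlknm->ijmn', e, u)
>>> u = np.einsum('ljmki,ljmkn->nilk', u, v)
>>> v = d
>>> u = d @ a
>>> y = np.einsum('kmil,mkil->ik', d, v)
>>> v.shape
(5, 5, 3, 17)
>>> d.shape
(5, 5, 3, 17)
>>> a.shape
(17, 5)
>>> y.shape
(3, 5)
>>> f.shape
(13, 17, 2)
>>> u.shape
(5, 5, 3, 5)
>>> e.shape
(5, 13, 2, 17, 5)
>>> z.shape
(17,)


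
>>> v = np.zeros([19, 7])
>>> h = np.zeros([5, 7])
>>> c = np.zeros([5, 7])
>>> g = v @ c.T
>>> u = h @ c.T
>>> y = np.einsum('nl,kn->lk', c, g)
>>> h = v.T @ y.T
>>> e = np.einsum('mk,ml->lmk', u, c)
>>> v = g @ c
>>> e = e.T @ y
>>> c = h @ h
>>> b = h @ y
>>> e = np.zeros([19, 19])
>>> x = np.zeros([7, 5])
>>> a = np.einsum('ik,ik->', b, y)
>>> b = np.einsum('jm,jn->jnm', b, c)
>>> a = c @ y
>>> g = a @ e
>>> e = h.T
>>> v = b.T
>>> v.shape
(19, 7, 7)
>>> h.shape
(7, 7)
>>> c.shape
(7, 7)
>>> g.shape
(7, 19)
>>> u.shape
(5, 5)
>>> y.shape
(7, 19)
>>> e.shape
(7, 7)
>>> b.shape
(7, 7, 19)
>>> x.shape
(7, 5)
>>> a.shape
(7, 19)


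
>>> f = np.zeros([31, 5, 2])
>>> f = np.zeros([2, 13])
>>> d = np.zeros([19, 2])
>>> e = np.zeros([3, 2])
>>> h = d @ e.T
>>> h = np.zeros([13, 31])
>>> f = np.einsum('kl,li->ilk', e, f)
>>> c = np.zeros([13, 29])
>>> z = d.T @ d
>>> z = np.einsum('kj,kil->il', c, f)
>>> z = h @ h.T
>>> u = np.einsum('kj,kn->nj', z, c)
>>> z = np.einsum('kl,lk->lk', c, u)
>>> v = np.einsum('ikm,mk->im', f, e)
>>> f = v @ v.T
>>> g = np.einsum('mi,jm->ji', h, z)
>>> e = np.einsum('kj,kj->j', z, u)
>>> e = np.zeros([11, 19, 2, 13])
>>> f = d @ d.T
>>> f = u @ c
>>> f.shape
(29, 29)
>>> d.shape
(19, 2)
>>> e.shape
(11, 19, 2, 13)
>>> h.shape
(13, 31)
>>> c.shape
(13, 29)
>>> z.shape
(29, 13)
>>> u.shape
(29, 13)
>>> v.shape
(13, 3)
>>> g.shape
(29, 31)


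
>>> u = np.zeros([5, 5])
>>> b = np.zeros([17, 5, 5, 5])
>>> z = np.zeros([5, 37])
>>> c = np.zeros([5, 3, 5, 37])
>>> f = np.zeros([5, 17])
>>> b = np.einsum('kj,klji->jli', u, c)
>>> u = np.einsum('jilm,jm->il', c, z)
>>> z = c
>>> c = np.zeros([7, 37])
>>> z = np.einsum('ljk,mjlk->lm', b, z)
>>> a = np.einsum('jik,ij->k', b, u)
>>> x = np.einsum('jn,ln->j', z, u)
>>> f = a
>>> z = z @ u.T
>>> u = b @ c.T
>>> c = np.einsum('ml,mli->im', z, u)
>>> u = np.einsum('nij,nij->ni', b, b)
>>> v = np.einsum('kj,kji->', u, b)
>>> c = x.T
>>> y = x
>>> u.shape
(5, 3)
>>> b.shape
(5, 3, 37)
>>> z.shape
(5, 3)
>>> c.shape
(5,)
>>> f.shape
(37,)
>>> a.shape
(37,)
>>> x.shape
(5,)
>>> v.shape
()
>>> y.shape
(5,)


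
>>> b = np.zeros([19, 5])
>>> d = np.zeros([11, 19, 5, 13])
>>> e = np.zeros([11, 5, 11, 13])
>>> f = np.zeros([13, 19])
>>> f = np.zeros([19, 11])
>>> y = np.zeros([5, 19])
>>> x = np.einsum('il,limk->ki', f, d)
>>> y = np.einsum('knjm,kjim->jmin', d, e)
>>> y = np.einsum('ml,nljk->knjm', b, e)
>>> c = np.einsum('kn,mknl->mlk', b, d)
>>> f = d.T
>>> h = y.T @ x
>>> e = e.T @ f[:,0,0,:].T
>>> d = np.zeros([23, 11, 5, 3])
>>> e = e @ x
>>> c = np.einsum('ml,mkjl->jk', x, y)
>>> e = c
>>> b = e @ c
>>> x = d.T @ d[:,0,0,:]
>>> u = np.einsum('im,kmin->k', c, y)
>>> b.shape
(11, 11)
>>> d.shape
(23, 11, 5, 3)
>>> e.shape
(11, 11)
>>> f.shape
(13, 5, 19, 11)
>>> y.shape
(13, 11, 11, 19)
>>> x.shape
(3, 5, 11, 3)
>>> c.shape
(11, 11)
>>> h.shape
(19, 11, 11, 19)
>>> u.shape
(13,)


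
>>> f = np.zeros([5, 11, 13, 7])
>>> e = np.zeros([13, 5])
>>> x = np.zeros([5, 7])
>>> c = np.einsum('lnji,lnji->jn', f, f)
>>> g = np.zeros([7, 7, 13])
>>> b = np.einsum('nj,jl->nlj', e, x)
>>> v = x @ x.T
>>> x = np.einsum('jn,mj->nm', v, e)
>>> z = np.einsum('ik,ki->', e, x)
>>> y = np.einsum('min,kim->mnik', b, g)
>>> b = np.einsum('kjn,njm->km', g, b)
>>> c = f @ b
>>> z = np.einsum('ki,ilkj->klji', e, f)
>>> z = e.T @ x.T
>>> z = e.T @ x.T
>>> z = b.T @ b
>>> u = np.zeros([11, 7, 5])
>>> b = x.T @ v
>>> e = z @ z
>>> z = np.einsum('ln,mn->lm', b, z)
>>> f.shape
(5, 11, 13, 7)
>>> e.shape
(5, 5)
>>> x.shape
(5, 13)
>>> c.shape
(5, 11, 13, 5)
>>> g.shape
(7, 7, 13)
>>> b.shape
(13, 5)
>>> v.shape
(5, 5)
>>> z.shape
(13, 5)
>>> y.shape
(13, 5, 7, 7)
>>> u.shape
(11, 7, 5)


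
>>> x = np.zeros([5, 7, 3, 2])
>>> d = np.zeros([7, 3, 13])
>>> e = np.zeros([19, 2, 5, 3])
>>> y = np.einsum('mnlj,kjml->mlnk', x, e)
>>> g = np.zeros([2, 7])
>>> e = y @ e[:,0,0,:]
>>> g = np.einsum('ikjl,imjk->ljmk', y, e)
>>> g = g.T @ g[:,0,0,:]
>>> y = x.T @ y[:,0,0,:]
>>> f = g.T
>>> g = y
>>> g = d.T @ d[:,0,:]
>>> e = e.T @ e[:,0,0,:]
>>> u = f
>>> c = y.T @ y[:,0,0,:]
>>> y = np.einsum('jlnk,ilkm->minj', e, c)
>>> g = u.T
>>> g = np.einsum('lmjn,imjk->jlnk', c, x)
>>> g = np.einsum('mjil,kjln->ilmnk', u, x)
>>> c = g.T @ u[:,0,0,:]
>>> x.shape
(5, 7, 3, 2)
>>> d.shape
(7, 3, 13)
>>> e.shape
(3, 7, 3, 3)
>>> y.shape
(19, 19, 3, 3)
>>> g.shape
(3, 3, 3, 2, 5)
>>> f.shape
(3, 7, 3, 3)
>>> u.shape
(3, 7, 3, 3)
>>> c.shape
(5, 2, 3, 3, 3)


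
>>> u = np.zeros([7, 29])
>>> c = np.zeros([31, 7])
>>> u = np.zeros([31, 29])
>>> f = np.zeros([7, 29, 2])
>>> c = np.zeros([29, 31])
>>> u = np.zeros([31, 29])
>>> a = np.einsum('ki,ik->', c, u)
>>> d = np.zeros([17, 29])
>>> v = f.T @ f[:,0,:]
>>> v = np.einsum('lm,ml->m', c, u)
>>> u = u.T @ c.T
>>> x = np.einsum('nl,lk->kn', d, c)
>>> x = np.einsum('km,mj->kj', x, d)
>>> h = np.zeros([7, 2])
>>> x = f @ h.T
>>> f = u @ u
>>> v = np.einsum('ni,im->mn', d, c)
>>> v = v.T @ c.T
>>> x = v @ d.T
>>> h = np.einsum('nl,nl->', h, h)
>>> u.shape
(29, 29)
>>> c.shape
(29, 31)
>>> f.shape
(29, 29)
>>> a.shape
()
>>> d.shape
(17, 29)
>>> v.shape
(17, 29)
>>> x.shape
(17, 17)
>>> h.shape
()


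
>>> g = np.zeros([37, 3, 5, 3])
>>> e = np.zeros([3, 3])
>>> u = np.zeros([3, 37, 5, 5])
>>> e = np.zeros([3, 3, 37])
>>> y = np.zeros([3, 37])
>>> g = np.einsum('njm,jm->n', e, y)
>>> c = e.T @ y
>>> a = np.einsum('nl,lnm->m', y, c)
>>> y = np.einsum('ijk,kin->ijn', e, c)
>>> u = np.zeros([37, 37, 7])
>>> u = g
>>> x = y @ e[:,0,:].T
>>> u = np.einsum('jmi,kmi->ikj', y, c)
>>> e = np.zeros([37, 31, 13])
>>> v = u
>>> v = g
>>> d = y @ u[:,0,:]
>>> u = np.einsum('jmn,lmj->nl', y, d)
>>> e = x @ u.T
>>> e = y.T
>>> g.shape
(3,)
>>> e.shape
(37, 3, 3)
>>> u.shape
(37, 3)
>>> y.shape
(3, 3, 37)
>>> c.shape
(37, 3, 37)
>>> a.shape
(37,)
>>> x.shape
(3, 3, 3)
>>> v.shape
(3,)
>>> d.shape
(3, 3, 3)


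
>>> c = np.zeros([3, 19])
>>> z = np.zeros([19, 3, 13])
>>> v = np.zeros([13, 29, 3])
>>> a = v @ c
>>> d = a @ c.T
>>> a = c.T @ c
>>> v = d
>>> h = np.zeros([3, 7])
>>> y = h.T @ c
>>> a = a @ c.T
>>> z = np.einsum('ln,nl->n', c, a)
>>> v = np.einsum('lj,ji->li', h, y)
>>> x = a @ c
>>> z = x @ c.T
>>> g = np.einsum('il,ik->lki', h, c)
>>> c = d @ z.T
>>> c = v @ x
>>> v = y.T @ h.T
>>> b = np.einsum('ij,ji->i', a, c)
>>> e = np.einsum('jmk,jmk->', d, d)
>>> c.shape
(3, 19)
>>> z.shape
(19, 3)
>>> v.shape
(19, 3)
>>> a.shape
(19, 3)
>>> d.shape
(13, 29, 3)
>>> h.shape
(3, 7)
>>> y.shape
(7, 19)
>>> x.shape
(19, 19)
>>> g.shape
(7, 19, 3)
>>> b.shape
(19,)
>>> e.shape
()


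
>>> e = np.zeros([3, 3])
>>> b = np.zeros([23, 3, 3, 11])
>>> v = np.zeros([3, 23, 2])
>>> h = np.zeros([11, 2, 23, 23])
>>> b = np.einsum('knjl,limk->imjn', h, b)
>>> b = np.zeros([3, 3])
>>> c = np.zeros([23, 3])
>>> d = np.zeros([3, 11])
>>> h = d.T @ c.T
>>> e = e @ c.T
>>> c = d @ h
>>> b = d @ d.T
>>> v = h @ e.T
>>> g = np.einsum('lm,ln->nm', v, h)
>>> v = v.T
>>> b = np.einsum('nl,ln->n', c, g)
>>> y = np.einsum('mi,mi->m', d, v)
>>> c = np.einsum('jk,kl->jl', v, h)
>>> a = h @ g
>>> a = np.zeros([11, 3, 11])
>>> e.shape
(3, 23)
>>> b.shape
(3,)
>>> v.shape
(3, 11)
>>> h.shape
(11, 23)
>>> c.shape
(3, 23)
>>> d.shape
(3, 11)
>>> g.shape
(23, 3)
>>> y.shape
(3,)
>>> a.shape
(11, 3, 11)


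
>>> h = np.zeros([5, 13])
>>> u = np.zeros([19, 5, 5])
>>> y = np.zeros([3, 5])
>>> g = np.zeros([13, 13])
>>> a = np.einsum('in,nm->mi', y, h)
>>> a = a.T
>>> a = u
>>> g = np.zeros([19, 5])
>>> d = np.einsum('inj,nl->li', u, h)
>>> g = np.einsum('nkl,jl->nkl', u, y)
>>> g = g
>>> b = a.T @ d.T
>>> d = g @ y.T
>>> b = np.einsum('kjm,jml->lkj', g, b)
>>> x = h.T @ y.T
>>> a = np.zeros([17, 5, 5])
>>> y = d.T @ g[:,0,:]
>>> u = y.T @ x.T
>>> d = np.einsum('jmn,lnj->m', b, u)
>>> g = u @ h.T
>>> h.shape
(5, 13)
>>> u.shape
(5, 5, 13)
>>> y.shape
(3, 5, 5)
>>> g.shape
(5, 5, 5)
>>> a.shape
(17, 5, 5)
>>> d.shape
(19,)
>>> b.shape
(13, 19, 5)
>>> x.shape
(13, 3)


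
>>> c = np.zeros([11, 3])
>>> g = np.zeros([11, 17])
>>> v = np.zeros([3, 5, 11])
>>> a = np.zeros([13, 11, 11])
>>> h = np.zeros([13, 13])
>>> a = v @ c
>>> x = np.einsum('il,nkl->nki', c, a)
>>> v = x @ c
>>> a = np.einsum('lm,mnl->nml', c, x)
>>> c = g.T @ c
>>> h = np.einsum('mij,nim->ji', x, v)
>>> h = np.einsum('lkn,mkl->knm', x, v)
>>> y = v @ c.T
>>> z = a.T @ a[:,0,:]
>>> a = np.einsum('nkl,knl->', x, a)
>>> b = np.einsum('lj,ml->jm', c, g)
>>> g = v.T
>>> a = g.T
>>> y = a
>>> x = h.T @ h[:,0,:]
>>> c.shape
(17, 3)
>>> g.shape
(3, 5, 3)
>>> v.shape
(3, 5, 3)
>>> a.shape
(3, 5, 3)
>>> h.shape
(5, 11, 3)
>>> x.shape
(3, 11, 3)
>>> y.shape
(3, 5, 3)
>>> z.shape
(11, 3, 11)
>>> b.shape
(3, 11)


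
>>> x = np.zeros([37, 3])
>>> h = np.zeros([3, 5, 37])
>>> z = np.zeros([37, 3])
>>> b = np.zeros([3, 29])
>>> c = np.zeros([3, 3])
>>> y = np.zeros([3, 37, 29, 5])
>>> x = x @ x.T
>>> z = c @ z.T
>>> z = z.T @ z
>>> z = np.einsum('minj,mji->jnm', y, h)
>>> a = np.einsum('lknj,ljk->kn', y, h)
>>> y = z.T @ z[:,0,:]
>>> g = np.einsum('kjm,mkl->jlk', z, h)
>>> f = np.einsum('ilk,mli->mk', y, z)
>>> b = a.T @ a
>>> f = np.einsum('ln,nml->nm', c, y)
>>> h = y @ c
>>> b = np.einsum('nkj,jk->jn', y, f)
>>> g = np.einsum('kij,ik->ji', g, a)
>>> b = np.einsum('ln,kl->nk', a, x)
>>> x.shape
(37, 37)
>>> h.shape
(3, 29, 3)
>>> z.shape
(5, 29, 3)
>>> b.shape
(29, 37)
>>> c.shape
(3, 3)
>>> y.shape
(3, 29, 3)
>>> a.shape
(37, 29)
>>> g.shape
(5, 37)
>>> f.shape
(3, 29)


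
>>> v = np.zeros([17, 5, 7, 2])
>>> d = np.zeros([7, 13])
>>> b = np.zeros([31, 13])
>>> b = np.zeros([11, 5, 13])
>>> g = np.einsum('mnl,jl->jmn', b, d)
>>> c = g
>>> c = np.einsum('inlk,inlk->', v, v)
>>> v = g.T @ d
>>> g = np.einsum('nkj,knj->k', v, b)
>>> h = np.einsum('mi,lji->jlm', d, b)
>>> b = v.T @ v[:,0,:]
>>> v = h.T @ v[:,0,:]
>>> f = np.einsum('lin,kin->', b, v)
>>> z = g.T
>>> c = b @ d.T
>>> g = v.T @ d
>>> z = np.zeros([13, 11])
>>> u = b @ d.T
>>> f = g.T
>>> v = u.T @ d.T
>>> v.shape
(7, 11, 7)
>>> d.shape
(7, 13)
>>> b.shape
(13, 11, 13)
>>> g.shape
(13, 11, 13)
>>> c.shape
(13, 11, 7)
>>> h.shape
(5, 11, 7)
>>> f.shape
(13, 11, 13)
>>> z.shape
(13, 11)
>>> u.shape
(13, 11, 7)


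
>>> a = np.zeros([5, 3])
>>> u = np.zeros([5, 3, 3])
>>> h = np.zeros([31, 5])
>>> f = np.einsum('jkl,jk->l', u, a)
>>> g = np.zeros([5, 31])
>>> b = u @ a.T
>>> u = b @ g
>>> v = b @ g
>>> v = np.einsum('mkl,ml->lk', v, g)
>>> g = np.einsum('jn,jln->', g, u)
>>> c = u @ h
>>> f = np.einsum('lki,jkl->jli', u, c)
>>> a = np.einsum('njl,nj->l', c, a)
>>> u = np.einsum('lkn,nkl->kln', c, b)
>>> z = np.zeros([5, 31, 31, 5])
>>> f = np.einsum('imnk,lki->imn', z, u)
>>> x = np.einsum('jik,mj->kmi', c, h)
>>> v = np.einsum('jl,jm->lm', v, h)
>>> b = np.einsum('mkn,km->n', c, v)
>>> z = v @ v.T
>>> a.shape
(5,)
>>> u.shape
(3, 5, 5)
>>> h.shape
(31, 5)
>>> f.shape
(5, 31, 31)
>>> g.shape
()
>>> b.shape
(5,)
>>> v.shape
(3, 5)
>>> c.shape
(5, 3, 5)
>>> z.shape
(3, 3)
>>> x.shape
(5, 31, 3)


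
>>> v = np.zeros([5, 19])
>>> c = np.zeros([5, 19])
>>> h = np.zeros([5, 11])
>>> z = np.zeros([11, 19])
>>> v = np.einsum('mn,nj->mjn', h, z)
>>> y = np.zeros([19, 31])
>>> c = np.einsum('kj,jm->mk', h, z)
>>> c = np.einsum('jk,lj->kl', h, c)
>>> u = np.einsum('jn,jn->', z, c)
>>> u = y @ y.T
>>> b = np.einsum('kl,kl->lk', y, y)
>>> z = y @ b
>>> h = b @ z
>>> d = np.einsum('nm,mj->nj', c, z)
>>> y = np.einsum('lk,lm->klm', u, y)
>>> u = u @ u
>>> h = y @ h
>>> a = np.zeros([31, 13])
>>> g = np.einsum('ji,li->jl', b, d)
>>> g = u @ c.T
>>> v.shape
(5, 19, 11)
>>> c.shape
(11, 19)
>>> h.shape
(19, 19, 19)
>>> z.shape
(19, 19)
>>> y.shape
(19, 19, 31)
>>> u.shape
(19, 19)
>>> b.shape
(31, 19)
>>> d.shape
(11, 19)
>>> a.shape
(31, 13)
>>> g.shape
(19, 11)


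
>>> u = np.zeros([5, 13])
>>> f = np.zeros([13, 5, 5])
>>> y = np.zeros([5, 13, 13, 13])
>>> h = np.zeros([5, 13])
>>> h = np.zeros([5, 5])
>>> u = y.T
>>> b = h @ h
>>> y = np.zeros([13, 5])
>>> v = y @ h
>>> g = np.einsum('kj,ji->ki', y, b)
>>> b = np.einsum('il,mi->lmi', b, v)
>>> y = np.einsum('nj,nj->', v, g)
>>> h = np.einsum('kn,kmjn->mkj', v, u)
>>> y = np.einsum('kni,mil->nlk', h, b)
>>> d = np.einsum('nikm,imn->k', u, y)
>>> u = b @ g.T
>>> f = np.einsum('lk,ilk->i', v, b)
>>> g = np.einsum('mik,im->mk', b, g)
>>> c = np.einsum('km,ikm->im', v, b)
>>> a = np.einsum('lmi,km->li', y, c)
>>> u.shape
(5, 13, 13)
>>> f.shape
(5,)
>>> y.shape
(13, 5, 13)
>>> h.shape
(13, 13, 13)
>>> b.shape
(5, 13, 5)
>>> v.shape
(13, 5)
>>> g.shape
(5, 5)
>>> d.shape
(13,)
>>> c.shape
(5, 5)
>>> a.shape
(13, 13)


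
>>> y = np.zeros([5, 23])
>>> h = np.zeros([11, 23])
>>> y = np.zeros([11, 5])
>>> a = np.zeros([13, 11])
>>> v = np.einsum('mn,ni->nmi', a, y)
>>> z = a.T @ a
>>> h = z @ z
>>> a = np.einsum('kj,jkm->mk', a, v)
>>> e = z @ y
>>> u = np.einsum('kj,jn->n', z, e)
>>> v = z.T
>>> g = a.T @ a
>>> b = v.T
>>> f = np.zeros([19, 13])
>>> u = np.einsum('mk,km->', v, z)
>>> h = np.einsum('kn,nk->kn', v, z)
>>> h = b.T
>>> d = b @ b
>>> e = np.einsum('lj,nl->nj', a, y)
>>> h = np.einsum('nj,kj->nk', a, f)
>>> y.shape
(11, 5)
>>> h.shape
(5, 19)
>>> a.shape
(5, 13)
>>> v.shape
(11, 11)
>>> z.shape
(11, 11)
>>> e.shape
(11, 13)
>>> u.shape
()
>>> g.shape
(13, 13)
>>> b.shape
(11, 11)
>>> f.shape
(19, 13)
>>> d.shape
(11, 11)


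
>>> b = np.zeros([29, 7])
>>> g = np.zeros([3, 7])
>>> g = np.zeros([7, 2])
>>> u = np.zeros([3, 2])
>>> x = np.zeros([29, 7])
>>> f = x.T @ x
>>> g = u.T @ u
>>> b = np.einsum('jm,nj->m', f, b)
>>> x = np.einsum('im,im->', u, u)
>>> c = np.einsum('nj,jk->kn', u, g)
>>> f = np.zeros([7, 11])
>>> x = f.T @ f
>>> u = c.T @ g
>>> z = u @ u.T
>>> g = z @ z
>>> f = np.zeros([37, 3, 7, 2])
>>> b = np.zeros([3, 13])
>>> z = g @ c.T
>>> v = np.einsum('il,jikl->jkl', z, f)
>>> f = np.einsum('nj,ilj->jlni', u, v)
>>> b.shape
(3, 13)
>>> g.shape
(3, 3)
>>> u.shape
(3, 2)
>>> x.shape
(11, 11)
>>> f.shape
(2, 7, 3, 37)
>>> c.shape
(2, 3)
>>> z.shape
(3, 2)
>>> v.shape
(37, 7, 2)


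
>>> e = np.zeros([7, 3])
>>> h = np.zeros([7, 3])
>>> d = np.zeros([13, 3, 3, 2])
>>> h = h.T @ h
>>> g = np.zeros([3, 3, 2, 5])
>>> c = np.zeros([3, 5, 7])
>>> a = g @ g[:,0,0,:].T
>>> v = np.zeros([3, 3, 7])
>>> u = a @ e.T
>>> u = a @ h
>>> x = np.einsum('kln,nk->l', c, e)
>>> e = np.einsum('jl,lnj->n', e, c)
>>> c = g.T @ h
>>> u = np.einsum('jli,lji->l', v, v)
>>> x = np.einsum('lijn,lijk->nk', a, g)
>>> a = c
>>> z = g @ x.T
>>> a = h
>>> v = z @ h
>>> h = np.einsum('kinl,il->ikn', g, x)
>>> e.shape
(5,)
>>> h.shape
(3, 3, 2)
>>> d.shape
(13, 3, 3, 2)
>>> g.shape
(3, 3, 2, 5)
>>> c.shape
(5, 2, 3, 3)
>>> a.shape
(3, 3)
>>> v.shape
(3, 3, 2, 3)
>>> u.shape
(3,)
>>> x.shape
(3, 5)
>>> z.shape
(3, 3, 2, 3)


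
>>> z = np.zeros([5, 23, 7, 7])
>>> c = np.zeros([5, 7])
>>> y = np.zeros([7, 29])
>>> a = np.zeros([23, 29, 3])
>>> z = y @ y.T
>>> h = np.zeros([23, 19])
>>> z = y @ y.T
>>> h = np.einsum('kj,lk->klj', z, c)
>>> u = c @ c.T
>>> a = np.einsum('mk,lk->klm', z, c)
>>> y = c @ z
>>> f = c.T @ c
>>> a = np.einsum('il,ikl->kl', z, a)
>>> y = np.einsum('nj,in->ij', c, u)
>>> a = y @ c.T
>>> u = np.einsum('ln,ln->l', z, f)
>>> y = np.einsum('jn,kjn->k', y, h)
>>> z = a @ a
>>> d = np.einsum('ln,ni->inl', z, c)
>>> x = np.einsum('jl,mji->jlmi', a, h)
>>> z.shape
(5, 5)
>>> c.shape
(5, 7)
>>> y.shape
(7,)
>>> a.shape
(5, 5)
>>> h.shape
(7, 5, 7)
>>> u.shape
(7,)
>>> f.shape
(7, 7)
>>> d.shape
(7, 5, 5)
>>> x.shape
(5, 5, 7, 7)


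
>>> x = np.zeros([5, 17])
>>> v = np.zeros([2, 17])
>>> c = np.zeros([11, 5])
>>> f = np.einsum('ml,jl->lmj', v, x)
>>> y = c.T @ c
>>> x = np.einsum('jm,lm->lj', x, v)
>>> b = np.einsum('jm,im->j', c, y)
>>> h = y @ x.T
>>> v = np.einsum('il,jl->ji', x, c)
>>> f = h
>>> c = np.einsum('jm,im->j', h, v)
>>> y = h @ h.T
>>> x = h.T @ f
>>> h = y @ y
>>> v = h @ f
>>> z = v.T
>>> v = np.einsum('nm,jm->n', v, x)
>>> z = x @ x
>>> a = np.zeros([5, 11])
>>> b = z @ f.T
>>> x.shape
(2, 2)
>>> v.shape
(5,)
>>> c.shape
(5,)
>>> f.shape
(5, 2)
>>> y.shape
(5, 5)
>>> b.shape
(2, 5)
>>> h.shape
(5, 5)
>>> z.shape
(2, 2)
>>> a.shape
(5, 11)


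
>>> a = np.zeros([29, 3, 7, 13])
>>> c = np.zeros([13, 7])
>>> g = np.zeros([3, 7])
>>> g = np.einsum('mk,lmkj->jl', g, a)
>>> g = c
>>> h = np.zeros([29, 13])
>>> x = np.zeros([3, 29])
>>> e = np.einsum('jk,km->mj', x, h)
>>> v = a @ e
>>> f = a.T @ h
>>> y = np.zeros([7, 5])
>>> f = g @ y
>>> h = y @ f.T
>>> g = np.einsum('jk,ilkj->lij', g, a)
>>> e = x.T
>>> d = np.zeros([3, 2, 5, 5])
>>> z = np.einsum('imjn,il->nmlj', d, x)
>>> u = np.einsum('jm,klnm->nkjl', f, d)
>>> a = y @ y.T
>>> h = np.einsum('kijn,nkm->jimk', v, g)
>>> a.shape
(7, 7)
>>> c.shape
(13, 7)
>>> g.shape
(3, 29, 13)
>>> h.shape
(7, 3, 13, 29)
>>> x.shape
(3, 29)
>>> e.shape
(29, 3)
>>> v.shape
(29, 3, 7, 3)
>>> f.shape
(13, 5)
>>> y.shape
(7, 5)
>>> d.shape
(3, 2, 5, 5)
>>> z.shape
(5, 2, 29, 5)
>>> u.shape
(5, 3, 13, 2)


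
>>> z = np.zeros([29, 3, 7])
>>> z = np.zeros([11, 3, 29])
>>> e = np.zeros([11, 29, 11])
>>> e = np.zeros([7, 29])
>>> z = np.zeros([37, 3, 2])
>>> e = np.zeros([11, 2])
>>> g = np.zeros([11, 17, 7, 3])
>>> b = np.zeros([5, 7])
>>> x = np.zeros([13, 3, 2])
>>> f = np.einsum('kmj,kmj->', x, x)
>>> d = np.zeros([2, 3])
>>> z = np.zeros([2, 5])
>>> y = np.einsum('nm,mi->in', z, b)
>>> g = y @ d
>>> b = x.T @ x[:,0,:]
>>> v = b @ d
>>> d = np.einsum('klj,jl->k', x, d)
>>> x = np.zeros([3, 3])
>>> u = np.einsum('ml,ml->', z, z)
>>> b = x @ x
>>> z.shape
(2, 5)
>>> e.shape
(11, 2)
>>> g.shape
(7, 3)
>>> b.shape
(3, 3)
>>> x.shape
(3, 3)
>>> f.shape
()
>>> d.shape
(13,)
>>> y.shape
(7, 2)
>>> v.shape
(2, 3, 3)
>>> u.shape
()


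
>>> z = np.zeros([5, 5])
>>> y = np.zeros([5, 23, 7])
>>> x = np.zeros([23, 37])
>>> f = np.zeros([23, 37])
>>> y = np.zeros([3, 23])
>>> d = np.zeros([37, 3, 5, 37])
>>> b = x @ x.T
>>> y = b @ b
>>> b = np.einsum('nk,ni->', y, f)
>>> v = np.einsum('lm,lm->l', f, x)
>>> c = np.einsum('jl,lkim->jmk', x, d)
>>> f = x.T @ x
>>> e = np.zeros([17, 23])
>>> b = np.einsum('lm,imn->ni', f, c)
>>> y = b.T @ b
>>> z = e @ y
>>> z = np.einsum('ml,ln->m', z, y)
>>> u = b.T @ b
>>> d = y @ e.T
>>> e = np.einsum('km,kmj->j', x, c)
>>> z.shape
(17,)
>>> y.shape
(23, 23)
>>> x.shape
(23, 37)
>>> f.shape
(37, 37)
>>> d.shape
(23, 17)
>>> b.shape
(3, 23)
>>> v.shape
(23,)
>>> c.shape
(23, 37, 3)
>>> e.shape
(3,)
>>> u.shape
(23, 23)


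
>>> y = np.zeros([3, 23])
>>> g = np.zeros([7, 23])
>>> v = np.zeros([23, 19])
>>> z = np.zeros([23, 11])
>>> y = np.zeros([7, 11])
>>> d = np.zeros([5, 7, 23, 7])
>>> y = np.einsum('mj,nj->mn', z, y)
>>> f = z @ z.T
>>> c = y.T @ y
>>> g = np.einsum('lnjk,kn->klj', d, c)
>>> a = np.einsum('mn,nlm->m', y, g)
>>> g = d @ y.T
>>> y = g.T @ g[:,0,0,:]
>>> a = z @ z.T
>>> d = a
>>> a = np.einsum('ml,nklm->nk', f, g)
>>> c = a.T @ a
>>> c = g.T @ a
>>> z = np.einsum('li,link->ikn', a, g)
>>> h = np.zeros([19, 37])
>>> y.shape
(23, 23, 7, 23)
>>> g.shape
(5, 7, 23, 23)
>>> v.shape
(23, 19)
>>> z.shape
(7, 23, 23)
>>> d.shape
(23, 23)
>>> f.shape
(23, 23)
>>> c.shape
(23, 23, 7, 7)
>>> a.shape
(5, 7)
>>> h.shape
(19, 37)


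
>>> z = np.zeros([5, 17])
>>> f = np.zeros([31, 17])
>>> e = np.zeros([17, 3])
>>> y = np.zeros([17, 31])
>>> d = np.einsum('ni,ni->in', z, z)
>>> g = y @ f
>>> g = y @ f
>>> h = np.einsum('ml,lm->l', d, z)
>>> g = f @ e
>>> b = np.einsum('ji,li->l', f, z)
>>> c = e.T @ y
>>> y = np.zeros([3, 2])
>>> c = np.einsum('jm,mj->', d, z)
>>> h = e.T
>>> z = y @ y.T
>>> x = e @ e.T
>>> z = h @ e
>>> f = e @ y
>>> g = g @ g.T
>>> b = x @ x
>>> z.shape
(3, 3)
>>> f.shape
(17, 2)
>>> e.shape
(17, 3)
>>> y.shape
(3, 2)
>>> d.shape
(17, 5)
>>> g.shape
(31, 31)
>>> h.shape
(3, 17)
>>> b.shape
(17, 17)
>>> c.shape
()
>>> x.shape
(17, 17)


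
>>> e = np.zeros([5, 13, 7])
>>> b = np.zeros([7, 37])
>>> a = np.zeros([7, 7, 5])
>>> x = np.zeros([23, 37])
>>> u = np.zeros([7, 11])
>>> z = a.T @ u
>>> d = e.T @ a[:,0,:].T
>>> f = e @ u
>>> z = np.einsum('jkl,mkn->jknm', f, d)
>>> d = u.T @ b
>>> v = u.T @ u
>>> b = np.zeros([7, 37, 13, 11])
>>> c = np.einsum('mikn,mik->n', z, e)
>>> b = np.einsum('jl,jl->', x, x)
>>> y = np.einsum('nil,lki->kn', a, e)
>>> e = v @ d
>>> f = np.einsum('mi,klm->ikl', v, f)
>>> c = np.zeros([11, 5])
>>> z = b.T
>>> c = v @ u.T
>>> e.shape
(11, 37)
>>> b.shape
()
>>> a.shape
(7, 7, 5)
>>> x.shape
(23, 37)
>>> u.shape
(7, 11)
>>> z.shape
()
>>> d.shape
(11, 37)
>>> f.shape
(11, 5, 13)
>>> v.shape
(11, 11)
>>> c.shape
(11, 7)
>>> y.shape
(13, 7)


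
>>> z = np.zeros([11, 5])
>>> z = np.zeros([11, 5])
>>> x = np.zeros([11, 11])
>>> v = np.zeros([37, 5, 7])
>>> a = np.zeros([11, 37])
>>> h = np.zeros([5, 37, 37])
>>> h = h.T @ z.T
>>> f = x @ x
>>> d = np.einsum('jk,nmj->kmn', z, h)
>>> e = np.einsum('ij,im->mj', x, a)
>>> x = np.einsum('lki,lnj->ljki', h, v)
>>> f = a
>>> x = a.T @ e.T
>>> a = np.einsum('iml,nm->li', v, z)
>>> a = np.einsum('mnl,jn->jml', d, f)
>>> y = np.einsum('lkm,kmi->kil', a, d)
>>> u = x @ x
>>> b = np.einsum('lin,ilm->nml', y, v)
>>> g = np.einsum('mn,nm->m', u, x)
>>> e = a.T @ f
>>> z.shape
(11, 5)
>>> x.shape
(37, 37)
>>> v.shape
(37, 5, 7)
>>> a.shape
(11, 5, 37)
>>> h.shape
(37, 37, 11)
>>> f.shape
(11, 37)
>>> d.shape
(5, 37, 37)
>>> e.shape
(37, 5, 37)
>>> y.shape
(5, 37, 11)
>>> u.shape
(37, 37)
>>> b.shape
(11, 7, 5)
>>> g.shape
(37,)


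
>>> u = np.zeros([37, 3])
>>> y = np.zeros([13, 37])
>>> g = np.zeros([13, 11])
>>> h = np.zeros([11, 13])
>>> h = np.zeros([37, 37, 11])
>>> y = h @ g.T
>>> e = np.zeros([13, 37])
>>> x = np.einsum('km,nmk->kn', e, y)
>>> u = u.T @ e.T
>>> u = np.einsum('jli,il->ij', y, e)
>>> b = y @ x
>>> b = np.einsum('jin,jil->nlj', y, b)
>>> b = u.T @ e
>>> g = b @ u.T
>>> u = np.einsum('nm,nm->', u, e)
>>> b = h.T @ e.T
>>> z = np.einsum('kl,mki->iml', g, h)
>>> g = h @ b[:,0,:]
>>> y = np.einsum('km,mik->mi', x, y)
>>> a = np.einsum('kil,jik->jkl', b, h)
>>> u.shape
()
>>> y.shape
(37, 37)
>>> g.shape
(37, 37, 13)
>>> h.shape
(37, 37, 11)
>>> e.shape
(13, 37)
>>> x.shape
(13, 37)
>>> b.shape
(11, 37, 13)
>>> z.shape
(11, 37, 13)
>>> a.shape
(37, 11, 13)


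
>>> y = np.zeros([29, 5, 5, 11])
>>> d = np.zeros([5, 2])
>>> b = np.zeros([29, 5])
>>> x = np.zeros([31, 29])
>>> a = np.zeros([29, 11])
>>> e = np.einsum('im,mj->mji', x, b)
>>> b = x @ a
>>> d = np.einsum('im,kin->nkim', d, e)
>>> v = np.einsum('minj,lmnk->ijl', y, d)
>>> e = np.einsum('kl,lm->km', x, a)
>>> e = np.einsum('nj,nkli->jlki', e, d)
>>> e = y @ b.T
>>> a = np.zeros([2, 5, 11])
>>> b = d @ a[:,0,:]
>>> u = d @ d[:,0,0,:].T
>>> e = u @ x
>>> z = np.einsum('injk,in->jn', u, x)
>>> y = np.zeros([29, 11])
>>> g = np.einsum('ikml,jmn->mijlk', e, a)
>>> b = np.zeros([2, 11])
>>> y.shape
(29, 11)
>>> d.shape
(31, 29, 5, 2)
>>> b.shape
(2, 11)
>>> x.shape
(31, 29)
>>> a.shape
(2, 5, 11)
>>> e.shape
(31, 29, 5, 29)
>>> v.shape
(5, 11, 31)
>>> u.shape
(31, 29, 5, 31)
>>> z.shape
(5, 29)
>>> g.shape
(5, 31, 2, 29, 29)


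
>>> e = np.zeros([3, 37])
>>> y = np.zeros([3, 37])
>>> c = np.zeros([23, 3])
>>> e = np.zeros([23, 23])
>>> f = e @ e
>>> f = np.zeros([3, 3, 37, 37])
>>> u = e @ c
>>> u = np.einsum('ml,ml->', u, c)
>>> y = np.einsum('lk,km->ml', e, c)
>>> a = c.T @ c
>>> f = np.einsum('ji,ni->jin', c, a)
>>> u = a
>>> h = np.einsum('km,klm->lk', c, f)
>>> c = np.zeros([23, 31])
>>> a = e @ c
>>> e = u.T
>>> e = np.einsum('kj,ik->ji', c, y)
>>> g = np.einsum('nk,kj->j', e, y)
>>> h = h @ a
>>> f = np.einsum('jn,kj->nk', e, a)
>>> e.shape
(31, 3)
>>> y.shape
(3, 23)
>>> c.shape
(23, 31)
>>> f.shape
(3, 23)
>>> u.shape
(3, 3)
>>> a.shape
(23, 31)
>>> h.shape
(3, 31)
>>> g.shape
(23,)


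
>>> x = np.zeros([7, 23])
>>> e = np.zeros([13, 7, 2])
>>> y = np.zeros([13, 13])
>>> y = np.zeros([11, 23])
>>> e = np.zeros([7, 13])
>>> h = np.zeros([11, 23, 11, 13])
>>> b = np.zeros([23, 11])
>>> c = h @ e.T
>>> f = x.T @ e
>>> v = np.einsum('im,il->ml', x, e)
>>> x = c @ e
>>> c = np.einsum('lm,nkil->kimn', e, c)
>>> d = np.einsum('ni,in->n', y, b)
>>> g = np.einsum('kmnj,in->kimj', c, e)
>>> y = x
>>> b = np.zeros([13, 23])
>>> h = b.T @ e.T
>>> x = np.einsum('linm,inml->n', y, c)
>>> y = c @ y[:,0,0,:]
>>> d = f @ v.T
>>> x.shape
(11,)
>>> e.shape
(7, 13)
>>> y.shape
(23, 11, 13, 13)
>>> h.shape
(23, 7)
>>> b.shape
(13, 23)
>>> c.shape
(23, 11, 13, 11)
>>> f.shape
(23, 13)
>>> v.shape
(23, 13)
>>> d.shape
(23, 23)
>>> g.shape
(23, 7, 11, 11)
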